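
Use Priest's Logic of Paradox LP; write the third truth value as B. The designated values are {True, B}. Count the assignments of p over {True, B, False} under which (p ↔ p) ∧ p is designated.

2

p=True: True ✓
p=B: B ✓
p=False: False ·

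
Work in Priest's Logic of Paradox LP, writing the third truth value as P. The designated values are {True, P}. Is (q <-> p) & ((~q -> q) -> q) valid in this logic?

Countermodel: q=True, p=False gives False, which is not designated.

No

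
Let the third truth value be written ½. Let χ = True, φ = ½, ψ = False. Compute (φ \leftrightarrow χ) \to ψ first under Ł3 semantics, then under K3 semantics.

½; ½

In Ł3: φ \leftrightarrow χ = ½ \leftrightarrow True = ½  [1 − |½−1|]
(φ \leftrightarrow χ) \to ψ = ½ \to False = ½
In K3: φ \leftrightarrow χ = ½ \leftrightarrow True = ½
(φ \leftrightarrow χ) \to ψ = ½ \to False = ½  [\lnot ½ \lor False]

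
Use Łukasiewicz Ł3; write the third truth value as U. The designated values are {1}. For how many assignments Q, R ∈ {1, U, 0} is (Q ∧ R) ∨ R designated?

Designated under: (Q=1, R=1); (Q=U, R=1); (Q=0, R=1).

3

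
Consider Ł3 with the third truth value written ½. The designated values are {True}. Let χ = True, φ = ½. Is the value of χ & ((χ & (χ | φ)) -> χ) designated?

Yes

χ | φ = True | ½ = True
χ & (χ | φ) = True & True = True
(χ & (χ | φ)) -> χ = True -> True = True
χ & ((χ & (χ | φ)) -> χ) = True & True = True
True ∈ {True}.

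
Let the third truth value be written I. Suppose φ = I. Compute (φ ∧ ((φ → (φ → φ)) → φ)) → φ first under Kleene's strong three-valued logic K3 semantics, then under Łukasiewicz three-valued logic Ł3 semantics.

In Kleene's strong three-valued logic K3: φ → φ = I → I = I  [¬I ∨ I]
φ → (φ → φ) = I → I = I
(φ → (φ → φ)) → φ = I → I = I
φ ∧ ((φ → (φ → φ)) → φ) = I ∧ I = I
(φ ∧ ((φ → (φ → φ)) → φ)) → φ = I → I = I
In Łukasiewicz three-valued logic Ł3: φ → φ = I → I = T  [min(1, 1−½+½)]
φ → (φ → φ) = I → T = T
(φ → (φ → φ)) → φ = T → I = I
φ ∧ ((φ → (φ → φ)) → φ) = I ∧ I = I
(φ ∧ ((φ → (φ → φ)) → φ)) → φ = I → I = T
They differ because Kleene's strong three-valued logic K3 and Łukasiewicz three-valued logic Ł3 treat I differently under implication.

I; T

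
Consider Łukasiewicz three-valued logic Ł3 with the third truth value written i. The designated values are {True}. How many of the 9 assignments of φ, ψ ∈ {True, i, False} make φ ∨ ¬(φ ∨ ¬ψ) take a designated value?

Designated under: (φ=True, ψ=True); (φ=True, ψ=i); (φ=True, ψ=False); (φ=False, ψ=True).

4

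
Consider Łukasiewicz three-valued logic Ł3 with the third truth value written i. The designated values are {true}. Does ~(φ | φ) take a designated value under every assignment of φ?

Countermodel: φ=true gives false, which is not designated.

No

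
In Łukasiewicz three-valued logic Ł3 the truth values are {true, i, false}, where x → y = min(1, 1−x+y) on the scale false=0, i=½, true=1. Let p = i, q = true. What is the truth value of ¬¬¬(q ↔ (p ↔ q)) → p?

true

p ↔ q = i ↔ true = i  [1 − |½−1|]
q ↔ (p ↔ q) = true ↔ i = i
¬(q ↔ (p ↔ q)) = ¬i = i
¬¬(q ↔ (p ↔ q)) = ¬i = i
¬¬¬(q ↔ (p ↔ q)) = ¬i = i
¬¬¬(q ↔ (p ↔ q)) → p = i → i = true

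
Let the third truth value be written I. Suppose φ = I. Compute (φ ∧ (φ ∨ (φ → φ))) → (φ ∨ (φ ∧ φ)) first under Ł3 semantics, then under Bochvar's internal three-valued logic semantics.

In Ł3: φ → φ = I → I = true  [min(1, 1−½+½)]
φ ∨ (φ → φ) = I ∨ true = true
φ ∧ (φ ∨ (φ → φ)) = I ∧ true = I
φ ∧ φ = I ∧ I = I
φ ∨ (φ ∧ φ) = I ∨ I = I
(φ ∧ (φ ∨ (φ → φ))) → (φ ∨ (φ ∧ φ)) = I → I = true
In Bochvar's internal three-valued logic: φ → φ = I → I = I
φ ∨ (φ → φ) = I ∨ I = I
φ ∧ (φ ∨ (φ → φ)) = I ∧ I = I
φ ∧ φ = I ∧ I = I
φ ∨ (φ ∧ φ) = I ∨ I = I
(φ ∧ (φ ∨ (φ → φ))) → (φ ∨ (φ ∧ φ)) = I → I = I
They differ because Ł3 and Bochvar's internal three-valued logic treat I differently under the binary connectives.

true; I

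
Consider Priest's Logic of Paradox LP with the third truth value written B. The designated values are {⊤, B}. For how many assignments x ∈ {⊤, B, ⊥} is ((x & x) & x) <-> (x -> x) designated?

2

x=⊤: ⊤ ✓
x=B: B ✓
x=⊥: ⊥ ·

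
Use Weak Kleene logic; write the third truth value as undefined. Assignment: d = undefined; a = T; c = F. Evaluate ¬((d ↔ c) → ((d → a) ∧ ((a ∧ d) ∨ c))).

undefined

d ↔ c = undefined ↔ F = undefined
d → a = undefined → T = undefined  [any arg is the third value ⇒ result is the third value]
a ∧ d = T ∧ undefined = undefined
(a ∧ d) ∨ c = undefined ∨ F = undefined
(d → a) ∧ ((a ∧ d) ∨ c) = undefined ∧ undefined = undefined
(d ↔ c) → ((d → a) ∧ ((a ∧ d) ∨ c)) = undefined → undefined = undefined
¬((d ↔ c) → ((d → a) ∧ ((a ∧ d) ∨ c))) = ¬undefined = undefined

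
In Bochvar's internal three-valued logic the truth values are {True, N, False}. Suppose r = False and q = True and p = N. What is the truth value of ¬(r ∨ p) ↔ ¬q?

N

r ∨ p = False ∨ N = N
¬(r ∨ p) = ¬N = N
¬q = ¬True = False
¬(r ∨ p) ↔ ¬q = N ↔ False = N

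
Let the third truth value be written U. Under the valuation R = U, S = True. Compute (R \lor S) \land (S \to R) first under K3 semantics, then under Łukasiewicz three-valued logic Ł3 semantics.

In K3: R \lor S = U \lor True = True
S \to R = True \to U = U
(R \lor S) \land (S \to R) = True \land U = U
In Łukasiewicz three-valued logic Ł3: R \lor S = U \lor True = True
S \to R = True \to U = U
(R \lor S) \land (S \to R) = True \land U = U

U; U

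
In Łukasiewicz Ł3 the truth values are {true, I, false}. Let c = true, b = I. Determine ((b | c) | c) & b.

I

b | c = I | true = true
(b | c) | c = true | true = true
((b | c) | c) & b = true & I = I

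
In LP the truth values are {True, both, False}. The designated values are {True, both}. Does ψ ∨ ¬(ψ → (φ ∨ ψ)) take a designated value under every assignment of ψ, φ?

Countermodel: ψ=False, φ=True gives False, which is not designated.

No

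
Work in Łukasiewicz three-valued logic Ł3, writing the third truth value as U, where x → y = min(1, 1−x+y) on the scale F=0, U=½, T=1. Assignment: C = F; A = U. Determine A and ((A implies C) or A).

U

A implies C = U implies F = U  [min(1, 1−½+0)]
(A implies C) or A = U or U = U
A and ((A implies C) or A) = U and U = U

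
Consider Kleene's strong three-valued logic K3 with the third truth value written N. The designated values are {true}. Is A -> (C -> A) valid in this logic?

No

Countermodel: A=N, C=true gives N, which is not designated.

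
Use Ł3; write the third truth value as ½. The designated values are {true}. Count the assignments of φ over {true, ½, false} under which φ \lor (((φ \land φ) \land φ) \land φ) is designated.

φ=true: true ✓
φ=½: ½ ·
φ=false: false ·

1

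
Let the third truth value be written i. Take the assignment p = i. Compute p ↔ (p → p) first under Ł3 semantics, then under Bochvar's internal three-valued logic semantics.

In Ł3: p → p = i → i = true  [min(1, 1−½+½)]
p ↔ (p → p) = i ↔ true = i
In Bochvar's internal three-valued logic: p → p = i → i = i
p ↔ (p → p) = i ↔ i = i

i; i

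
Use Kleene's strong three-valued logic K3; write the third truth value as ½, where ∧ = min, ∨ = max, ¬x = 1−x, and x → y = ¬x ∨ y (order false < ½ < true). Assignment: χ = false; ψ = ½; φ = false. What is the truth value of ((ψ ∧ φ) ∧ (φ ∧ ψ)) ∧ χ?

false

ψ ∧ φ = ½ ∧ false = false
φ ∧ ψ = false ∧ ½ = false
(ψ ∧ φ) ∧ (φ ∧ ψ) = false ∧ false = false
((ψ ∧ φ) ∧ (φ ∧ ψ)) ∧ χ = false ∧ false = false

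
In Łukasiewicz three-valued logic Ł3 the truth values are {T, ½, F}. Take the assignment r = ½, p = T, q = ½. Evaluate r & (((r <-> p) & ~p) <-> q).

r <-> p = ½ <-> T = ½
~p = ~T = F
(r <-> p) & ~p = ½ & F = F
((r <-> p) & ~p) <-> q = F <-> ½ = ½
r & (((r <-> p) & ~p) <-> q) = ½ & ½ = ½

½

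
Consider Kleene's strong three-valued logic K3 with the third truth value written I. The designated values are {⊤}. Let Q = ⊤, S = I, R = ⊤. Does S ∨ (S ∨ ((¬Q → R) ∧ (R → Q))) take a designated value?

Yes

¬Q = ¬⊤ = ⊥
¬Q → R = ⊥ → ⊤ = ⊤
R → Q = ⊤ → ⊤ = ⊤
(¬Q → R) ∧ (R → Q) = ⊤ ∧ ⊤ = ⊤
S ∨ ((¬Q → R) ∧ (R → Q)) = I ∨ ⊤ = ⊤
S ∨ (S ∨ ((¬Q → R) ∧ (R → Q))) = I ∨ ⊤ = ⊤
⊤ ∈ {⊤}.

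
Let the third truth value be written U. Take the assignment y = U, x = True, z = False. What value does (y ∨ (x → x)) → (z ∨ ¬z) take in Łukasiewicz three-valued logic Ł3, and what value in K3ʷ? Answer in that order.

In Łukasiewicz three-valued logic Ł3: x → x = True → True = True
y ∨ (x → x) = U ∨ True = True
¬z = ¬False = True
z ∨ ¬z = False ∨ True = True
(y ∨ (x → x)) → (z ∨ ¬z) = True → True = True
In K3ʷ: x → x = True → True = True
y ∨ (x → x) = U ∨ True = U
¬z = ¬False = True
z ∨ ¬z = False ∨ True = True
(y ∨ (x → x)) → (z ∨ ¬z) = U → True = U  [any arg is the third value ⇒ result is the third value]
They differ because Łukasiewicz three-valued logic Ł3 and K3ʷ treat U differently under the binary connectives.

True; U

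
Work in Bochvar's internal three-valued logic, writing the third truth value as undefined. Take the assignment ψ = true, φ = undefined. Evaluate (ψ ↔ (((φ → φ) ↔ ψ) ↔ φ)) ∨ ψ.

φ → φ = undefined → undefined = undefined  [any arg is the third value ⇒ result is the third value]
(φ → φ) ↔ ψ = undefined ↔ true = undefined
((φ → φ) ↔ ψ) ↔ φ = undefined ↔ undefined = undefined
ψ ↔ (((φ → φ) ↔ ψ) ↔ φ) = true ↔ undefined = undefined
(ψ ↔ (((φ → φ) ↔ ψ) ↔ φ)) ∨ ψ = undefined ∨ true = undefined

undefined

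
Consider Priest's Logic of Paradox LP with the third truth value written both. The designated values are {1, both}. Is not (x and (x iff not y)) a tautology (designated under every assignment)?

Countermodel: x=1, y=0 gives 0, which is not designated.

No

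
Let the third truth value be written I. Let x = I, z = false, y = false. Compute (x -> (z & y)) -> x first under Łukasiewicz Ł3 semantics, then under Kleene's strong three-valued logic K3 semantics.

true; I

In Łukasiewicz Ł3: z & y = false & false = false
x -> (z & y) = I -> false = I  [min(1, 1−½+0)]
(x -> (z & y)) -> x = I -> I = true
In Kleene's strong three-valued logic K3: z & y = false & false = false
x -> (z & y) = I -> false = I
(x -> (z & y)) -> x = I -> I = I
They differ because Łukasiewicz Ł3 and Kleene's strong three-valued logic K3 treat I differently under implication.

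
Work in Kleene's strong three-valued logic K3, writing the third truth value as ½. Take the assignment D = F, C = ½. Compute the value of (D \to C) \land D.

F

D \to C = F \to ½ = T  [\lnot F \lor ½]
(D \to C) \land D = T \land F = F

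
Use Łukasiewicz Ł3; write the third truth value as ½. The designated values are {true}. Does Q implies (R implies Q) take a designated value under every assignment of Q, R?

Every assignment of Q, R over {true, ½, false} gives a value in {true}.
In particular, with Q=½, R=½: Q implies (R implies Q) = true.

Yes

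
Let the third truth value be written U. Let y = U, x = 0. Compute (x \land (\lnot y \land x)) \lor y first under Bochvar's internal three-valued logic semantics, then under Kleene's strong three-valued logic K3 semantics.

U; U

In Bochvar's internal three-valued logic: \lnot y = \lnot U = U
\lnot y \land x = U \land 0 = U
x \land (\lnot y \land x) = 0 \land U = U
(x \land (\lnot y \land x)) \lor y = U \lor U = U
In Kleene's strong three-valued logic K3: \lnot y = \lnot U = U
\lnot y \land x = U \land 0 = 0
x \land (\lnot y \land x) = 0 \land 0 = 0
(x \land (\lnot y \land x)) \lor y = 0 \lor U = U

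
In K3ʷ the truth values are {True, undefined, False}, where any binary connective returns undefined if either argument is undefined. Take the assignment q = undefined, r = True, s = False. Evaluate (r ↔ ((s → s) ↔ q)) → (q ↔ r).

undefined

s → s = False → False = True
(s → s) ↔ q = True ↔ undefined = undefined
r ↔ ((s → s) ↔ q) = True ↔ undefined = undefined
q ↔ r = undefined ↔ True = undefined
(r ↔ ((s → s) ↔ q)) → (q ↔ r) = undefined → undefined = undefined  [any arg is the third value ⇒ result is the third value]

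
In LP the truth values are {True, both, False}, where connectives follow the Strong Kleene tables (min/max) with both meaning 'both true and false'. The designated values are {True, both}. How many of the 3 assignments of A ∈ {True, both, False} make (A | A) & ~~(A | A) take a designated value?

A=True: True ✓
A=both: both ✓
A=False: False ·

2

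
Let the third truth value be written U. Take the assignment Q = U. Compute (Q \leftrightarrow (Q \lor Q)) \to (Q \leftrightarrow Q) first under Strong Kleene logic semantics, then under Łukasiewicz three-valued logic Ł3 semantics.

U; true

In Strong Kleene logic: Q \lor Q = U \lor U = U
Q \leftrightarrow (Q \lor Q) = U \leftrightarrow U = U
Q \leftrightarrow Q = U \leftrightarrow U = U
(Q \leftrightarrow (Q \lor Q)) \to (Q \leftrightarrow Q) = U \to U = U  [\lnot U \lor U]
In Łukasiewicz three-valued logic Ł3: Q \lor Q = U \lor U = U
Q \leftrightarrow (Q \lor Q) = U \leftrightarrow U = true  [1 − |½−½|]
Q \leftrightarrow Q = U \leftrightarrow U = true
(Q \leftrightarrow (Q \lor Q)) \to (Q \leftrightarrow Q) = true \to true = true
They differ because Strong Kleene logic and Łukasiewicz three-valued logic Ł3 treat U differently under implication.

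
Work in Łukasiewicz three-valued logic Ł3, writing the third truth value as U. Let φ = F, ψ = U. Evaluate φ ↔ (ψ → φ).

U

ψ → φ = U → F = U  [min(1, 1−½+0)]
φ ↔ (ψ → φ) = F ↔ U = U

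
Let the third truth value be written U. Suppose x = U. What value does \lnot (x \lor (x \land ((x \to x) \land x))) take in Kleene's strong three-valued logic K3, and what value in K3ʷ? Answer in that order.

U; U

In Kleene's strong three-valued logic K3: x \to x = U \to U = U
(x \to x) \land x = U \land U = U
x \land ((x \to x) \land x) = U \land U = U
x \lor (x \land ((x \to x) \land x)) = U \lor U = U
\lnot (x \lor (x \land ((x \to x) \land x))) = \lnot U = U
In K3ʷ: x \to x = U \to U = U  [any arg is the third value ⇒ result is the third value]
(x \to x) \land x = U \land U = U
x \land ((x \to x) \land x) = U \land U = U
x \lor (x \land ((x \to x) \land x)) = U \lor U = U
\lnot (x \lor (x \land ((x \to x) \land x))) = \lnot U = U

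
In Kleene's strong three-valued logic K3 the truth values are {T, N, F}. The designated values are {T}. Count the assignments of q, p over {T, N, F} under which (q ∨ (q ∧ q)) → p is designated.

Of the 9 assignments, 5 give a value in {T}.

5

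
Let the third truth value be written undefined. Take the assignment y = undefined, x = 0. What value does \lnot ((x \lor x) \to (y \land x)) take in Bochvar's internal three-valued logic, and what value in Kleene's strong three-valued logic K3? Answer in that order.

In Bochvar's internal three-valued logic: x \lor x = 0 \lor 0 = 0
y \land x = undefined \land 0 = undefined
(x \lor x) \to (y \land x) = 0 \to undefined = undefined
\lnot ((x \lor x) \to (y \land x)) = \lnot undefined = undefined
In Kleene's strong three-valued logic K3: x \lor x = 0 \lor 0 = 0
y \land x = undefined \land 0 = 0
(x \lor x) \to (y \land x) = 0 \to 0 = 1
\lnot ((x \lor x) \to (y \land x)) = \lnot 1 = 0
They differ because Bochvar's internal three-valued logic and Kleene's strong three-valued logic K3 treat undefined differently under the binary connectives.

undefined; 0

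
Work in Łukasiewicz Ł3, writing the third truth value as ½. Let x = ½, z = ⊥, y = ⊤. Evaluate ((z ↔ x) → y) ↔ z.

z ↔ x = ⊥ ↔ ½ = ½
(z ↔ x) → y = ½ → ⊤ = ⊤
((z ↔ x) → y) ↔ z = ⊤ ↔ ⊥ = ⊥

⊥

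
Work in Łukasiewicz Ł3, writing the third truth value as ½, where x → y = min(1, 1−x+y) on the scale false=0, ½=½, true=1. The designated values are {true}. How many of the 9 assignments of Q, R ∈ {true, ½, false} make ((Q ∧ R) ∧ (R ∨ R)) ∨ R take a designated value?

3

Designated under: (Q=true, R=true); (Q=½, R=true); (Q=false, R=true).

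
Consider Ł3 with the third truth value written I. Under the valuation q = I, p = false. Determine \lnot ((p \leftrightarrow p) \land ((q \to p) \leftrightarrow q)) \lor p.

false

p \leftrightarrow p = false \leftrightarrow false = true
q \to p = I \to false = I
(q \to p) \leftrightarrow q = I \leftrightarrow I = true
(p \leftrightarrow p) \land ((q \to p) \leftrightarrow q) = true \land true = true
\lnot ((p \leftrightarrow p) \land ((q \to p) \leftrightarrow q)) = \lnot true = false
\lnot ((p \leftrightarrow p) \land ((q \to p) \leftrightarrow q)) \lor p = false \lor false = false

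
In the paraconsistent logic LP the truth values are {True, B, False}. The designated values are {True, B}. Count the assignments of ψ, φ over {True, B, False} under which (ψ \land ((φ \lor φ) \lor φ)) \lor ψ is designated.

Of the 9 assignments, 6 give a value in {True, B}.

6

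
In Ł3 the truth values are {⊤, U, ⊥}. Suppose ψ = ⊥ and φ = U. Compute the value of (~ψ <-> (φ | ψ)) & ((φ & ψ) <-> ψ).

U

~ψ = ~⊥ = ⊤
φ | ψ = U | ⊥ = U
~ψ <-> (φ | ψ) = ⊤ <-> U = U  [1 − |1−½|]
φ & ψ = U & ⊥ = ⊥
(φ & ψ) <-> ψ = ⊥ <-> ⊥ = ⊤
(~ψ <-> (φ | ψ)) & ((φ & ψ) <-> ψ) = U & ⊤ = U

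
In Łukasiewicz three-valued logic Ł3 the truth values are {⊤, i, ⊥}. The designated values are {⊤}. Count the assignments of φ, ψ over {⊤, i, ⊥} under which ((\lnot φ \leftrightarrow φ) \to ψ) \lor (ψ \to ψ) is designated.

9

Of the 9 assignments, 9 give a value in {⊤}.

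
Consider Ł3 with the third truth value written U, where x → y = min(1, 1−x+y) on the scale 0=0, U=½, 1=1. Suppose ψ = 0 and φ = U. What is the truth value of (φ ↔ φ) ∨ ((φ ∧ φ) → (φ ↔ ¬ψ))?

1

φ ↔ φ = U ↔ U = 1  [1 − |½−½|]
φ ∧ φ = U ∧ U = U
¬ψ = ¬0 = 1
φ ↔ ¬ψ = U ↔ 1 = U
(φ ∧ φ) → (φ ↔ ¬ψ) = U → U = 1
(φ ↔ φ) ∨ ((φ ∧ φ) → (φ ↔ ¬ψ)) = 1 ∨ 1 = 1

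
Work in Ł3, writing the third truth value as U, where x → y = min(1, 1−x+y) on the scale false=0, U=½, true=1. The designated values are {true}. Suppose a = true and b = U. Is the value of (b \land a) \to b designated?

Yes

b \land a = U \land true = U
(b \land a) \to b = U \to U = true  [min(1, 1−½+½)]
true ∈ {true}.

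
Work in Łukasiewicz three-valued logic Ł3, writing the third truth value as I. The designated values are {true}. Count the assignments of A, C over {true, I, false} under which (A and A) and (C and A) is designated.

Designated under: (A=true, C=true).

1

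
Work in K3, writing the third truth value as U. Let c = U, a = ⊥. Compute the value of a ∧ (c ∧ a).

c ∧ a = U ∧ ⊥ = ⊥
a ∧ (c ∧ a) = ⊥ ∧ ⊥ = ⊥

⊥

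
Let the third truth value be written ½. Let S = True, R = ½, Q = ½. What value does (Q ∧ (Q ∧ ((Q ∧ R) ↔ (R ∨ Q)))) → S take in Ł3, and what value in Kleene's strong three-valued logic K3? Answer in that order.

In Ł3: Q ∧ R = ½ ∧ ½ = ½
R ∨ Q = ½ ∨ ½ = ½
(Q ∧ R) ↔ (R ∨ Q) = ½ ↔ ½ = True  [1 − |½−½|]
Q ∧ ((Q ∧ R) ↔ (R ∨ Q)) = ½ ∧ True = ½
Q ∧ (Q ∧ ((Q ∧ R) ↔ (R ∨ Q))) = ½ ∧ ½ = ½
(Q ∧ (Q ∧ ((Q ∧ R) ↔ (R ∨ Q)))) → S = ½ → True = True
In Kleene's strong three-valued logic K3: Q ∧ R = ½ ∧ ½ = ½
R ∨ Q = ½ ∨ ½ = ½
(Q ∧ R) ↔ (R ∨ Q) = ½ ↔ ½ = ½
Q ∧ ((Q ∧ R) ↔ (R ∨ Q)) = ½ ∧ ½ = ½
Q ∧ (Q ∧ ((Q ∧ R) ↔ (R ∨ Q))) = ½ ∧ ½ = ½
(Q ∧ (Q ∧ ((Q ∧ R) ↔ (R ∨ Q)))) → S = ½ → True = True  [¬½ ∨ True]

True; True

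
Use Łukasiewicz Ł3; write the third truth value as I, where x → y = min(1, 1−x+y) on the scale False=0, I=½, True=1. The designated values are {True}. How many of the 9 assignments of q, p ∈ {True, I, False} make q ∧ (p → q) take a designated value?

3

Designated under: (q=True, p=True); (q=True, p=I); (q=True, p=False).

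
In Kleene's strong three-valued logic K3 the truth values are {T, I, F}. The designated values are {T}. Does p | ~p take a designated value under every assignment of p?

No

Countermodel: p=I gives I, which is not designated.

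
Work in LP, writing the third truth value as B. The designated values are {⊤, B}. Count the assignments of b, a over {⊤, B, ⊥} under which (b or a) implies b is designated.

Of the 9 assignments, 8 give a value in {⊤, B}.

8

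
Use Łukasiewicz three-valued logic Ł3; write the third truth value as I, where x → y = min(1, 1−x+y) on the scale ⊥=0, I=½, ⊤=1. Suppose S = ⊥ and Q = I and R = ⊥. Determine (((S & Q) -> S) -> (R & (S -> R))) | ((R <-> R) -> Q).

I

S & Q = ⊥ & I = ⊥
(S & Q) -> S = ⊥ -> ⊥ = ⊤
S -> R = ⊥ -> ⊥ = ⊤
R & (S -> R) = ⊥ & ⊤ = ⊥
((S & Q) -> S) -> (R & (S -> R)) = ⊤ -> ⊥ = ⊥
R <-> R = ⊥ <-> ⊥ = ⊤
(R <-> R) -> Q = ⊤ -> I = I  [min(1, 1−1+½)]
(((S & Q) -> S) -> (R & (S -> R))) | ((R <-> R) -> Q) = ⊥ | I = I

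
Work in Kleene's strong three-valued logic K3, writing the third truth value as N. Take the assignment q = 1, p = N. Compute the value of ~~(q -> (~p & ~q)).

~p = ~N = N
~q = ~1 = 0
~p & ~q = N & 0 = 0
q -> (~p & ~q) = 1 -> 0 = 0
~(q -> (~p & ~q)) = ~0 = 1
~~(q -> (~p & ~q)) = ~1 = 0

0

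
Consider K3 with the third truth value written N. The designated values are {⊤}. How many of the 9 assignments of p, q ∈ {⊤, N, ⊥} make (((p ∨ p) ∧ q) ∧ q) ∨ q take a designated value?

Designated under: (p=⊤, q=⊤); (p=N, q=⊤); (p=⊥, q=⊤).

3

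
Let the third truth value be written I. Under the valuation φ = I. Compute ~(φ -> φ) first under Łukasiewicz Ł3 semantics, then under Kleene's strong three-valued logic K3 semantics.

F; I

In Łukasiewicz Ł3: φ -> φ = I -> I = T  [min(1, 1−½+½)]
~(φ -> φ) = ~T = F
In Kleene's strong three-valued logic K3: φ -> φ = I -> I = I  [~I | I]
~(φ -> φ) = ~I = I
They differ because Łukasiewicz Ł3 and Kleene's strong three-valued logic K3 treat I differently under implication.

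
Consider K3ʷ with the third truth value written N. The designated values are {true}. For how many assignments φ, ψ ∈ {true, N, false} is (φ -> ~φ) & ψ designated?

1

Designated under: (φ=false, ψ=true).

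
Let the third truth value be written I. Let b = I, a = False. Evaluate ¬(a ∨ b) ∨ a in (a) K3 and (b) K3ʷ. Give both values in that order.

In K3: a ∨ b = False ∨ I = I
¬(a ∨ b) = ¬I = I
¬(a ∨ b) ∨ a = I ∨ False = I
In K3ʷ: a ∨ b = False ∨ I = I
¬(a ∨ b) = ¬I = I
¬(a ∨ b) ∨ a = I ∨ False = I

I; I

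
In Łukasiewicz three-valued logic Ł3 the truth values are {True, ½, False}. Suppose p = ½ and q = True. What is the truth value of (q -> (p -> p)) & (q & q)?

True

p -> p = ½ -> ½ = True  [min(1, 1−½+½)]
q -> (p -> p) = True -> True = True
q & q = True & True = True
(q -> (p -> p)) & (q & q) = True & True = True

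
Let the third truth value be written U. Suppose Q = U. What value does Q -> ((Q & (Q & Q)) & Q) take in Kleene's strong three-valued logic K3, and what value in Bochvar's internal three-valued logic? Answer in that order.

In Kleene's strong three-valued logic K3: Q & Q = U & U = U
Q & (Q & Q) = U & U = U
(Q & (Q & Q)) & Q = U & U = U
Q -> ((Q & (Q & Q)) & Q) = U -> U = U  [~U | U]
In Bochvar's internal three-valued logic: Q & Q = U & U = U
Q & (Q & Q) = U & U = U
(Q & (Q & Q)) & Q = U & U = U
Q -> ((Q & (Q & Q)) & Q) = U -> U = U  [any arg is the third value ⇒ result is the third value]

U; U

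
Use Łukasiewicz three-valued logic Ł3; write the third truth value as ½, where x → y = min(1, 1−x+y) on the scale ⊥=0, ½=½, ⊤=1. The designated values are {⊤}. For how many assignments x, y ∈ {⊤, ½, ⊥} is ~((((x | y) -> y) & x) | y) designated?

2

Designated under: (x=⊤, y=⊥); (x=⊥, y=⊥).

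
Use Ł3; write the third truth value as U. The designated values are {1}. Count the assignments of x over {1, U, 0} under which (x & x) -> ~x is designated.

x=1: 0 ·
x=U: 1 ✓
x=0: 1 ✓

2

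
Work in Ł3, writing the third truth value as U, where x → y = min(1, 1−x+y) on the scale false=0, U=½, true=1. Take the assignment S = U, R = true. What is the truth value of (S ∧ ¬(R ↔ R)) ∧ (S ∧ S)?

R ↔ R = true ↔ true = true
¬(R ↔ R) = ¬true = false
S ∧ ¬(R ↔ R) = U ∧ false = false
S ∧ S = U ∧ U = U
(S ∧ ¬(R ↔ R)) ∧ (S ∧ S) = false ∧ U = false

false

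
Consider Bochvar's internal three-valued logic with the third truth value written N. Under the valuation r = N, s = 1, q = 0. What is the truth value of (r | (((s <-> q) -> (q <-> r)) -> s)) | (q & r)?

N

s <-> q = 1 <-> 0 = 0
q <-> r = 0 <-> N = N
(s <-> q) -> (q <-> r) = 0 -> N = N  [any arg is the third value ⇒ result is the third value]
((s <-> q) -> (q <-> r)) -> s = N -> 1 = N
r | (((s <-> q) -> (q <-> r)) -> s) = N | N = N
q & r = 0 & N = N
(r | (((s <-> q) -> (q <-> r)) -> s)) | (q & r) = N | N = N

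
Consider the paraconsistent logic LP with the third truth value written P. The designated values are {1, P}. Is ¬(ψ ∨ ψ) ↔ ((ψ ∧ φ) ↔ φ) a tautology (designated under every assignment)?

Countermodel: ψ=1, φ=1 gives 0, which is not designated.

No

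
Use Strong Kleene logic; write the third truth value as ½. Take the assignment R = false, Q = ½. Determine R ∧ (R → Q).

false

R → Q = false → ½ = true
R ∧ (R → Q) = false ∧ true = false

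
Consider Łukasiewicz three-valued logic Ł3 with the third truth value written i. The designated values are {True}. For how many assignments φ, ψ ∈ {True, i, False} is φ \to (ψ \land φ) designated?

6

Of the 9 assignments, 6 give a value in {True}.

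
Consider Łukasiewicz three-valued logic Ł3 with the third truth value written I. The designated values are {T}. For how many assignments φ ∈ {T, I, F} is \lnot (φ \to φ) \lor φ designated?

φ=T: T ✓
φ=I: I ·
φ=F: F ·

1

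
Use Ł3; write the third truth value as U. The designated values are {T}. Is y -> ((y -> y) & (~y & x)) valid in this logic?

Countermodel: y=T, x=T gives F, which is not designated.

No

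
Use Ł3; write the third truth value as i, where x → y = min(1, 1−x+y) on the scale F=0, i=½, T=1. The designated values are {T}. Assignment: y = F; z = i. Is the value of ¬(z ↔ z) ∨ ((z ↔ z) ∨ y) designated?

z ↔ z = i ↔ i = T  [1 − |½−½|]
¬(z ↔ z) = ¬T = F
z ↔ z = i ↔ i = T
(z ↔ z) ∨ y = T ∨ F = T
¬(z ↔ z) ∨ ((z ↔ z) ∨ y) = F ∨ T = T
T ∈ {T}.

Yes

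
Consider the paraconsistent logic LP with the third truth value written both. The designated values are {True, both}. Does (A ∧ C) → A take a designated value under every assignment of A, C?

Every assignment of A, C over {True, both, False} gives a value in {True, both}.
In particular, with A=both, C=both: (A ∧ C) → A = both.

Yes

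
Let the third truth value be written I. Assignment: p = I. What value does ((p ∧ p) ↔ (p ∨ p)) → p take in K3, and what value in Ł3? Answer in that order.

I; I

In K3: p ∧ p = I ∧ I = I
p ∨ p = I ∨ I = I
(p ∧ p) ↔ (p ∨ p) = I ↔ I = I
((p ∧ p) ↔ (p ∨ p)) → p = I → I = I
In Ł3: p ∧ p = I ∧ I = I
p ∨ p = I ∨ I = I
(p ∧ p) ↔ (p ∨ p) = I ↔ I = T
((p ∧ p) ↔ (p ∨ p)) → p = T → I = I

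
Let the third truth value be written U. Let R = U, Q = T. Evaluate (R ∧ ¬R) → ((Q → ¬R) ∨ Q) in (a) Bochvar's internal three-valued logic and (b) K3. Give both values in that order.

U; T

In Bochvar's internal three-valued logic: ¬R = ¬U = U
R ∧ ¬R = U ∧ U = U
¬R = ¬U = U
Q → ¬R = T → U = U  [any arg is the third value ⇒ result is the third value]
(Q → ¬R) ∨ Q = U ∨ T = U
(R ∧ ¬R) → ((Q → ¬R) ∨ Q) = U → U = U
In K3: ¬R = ¬U = U
R ∧ ¬R = U ∧ U = U
¬R = ¬U = U
Q → ¬R = T → U = U  [¬T ∨ U]
(Q → ¬R) ∨ Q = U ∨ T = T
(R ∧ ¬R) → ((Q → ¬R) ∨ Q) = U → T = T
They differ because Bochvar's internal three-valued logic and K3 treat U differently under the binary connectives.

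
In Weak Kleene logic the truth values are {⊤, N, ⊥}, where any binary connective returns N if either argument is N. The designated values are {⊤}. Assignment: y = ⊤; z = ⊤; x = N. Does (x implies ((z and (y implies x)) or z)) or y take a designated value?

No

y implies x = ⊤ implies N = N
z and (y implies x) = ⊤ and N = N
(z and (y implies x)) or z = N or ⊤ = N
x implies ((z and (y implies x)) or z) = N implies N = N
(x implies ((z and (y implies x)) or z)) or y = N or ⊤ = N
N ∉ {⊤}.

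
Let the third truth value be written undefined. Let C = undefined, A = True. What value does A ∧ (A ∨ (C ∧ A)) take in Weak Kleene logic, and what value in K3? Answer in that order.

In Weak Kleene logic: C ∧ A = undefined ∧ True = undefined
A ∨ (C ∧ A) = True ∨ undefined = undefined
A ∧ (A ∨ (C ∧ A)) = True ∧ undefined = undefined
In K3: C ∧ A = undefined ∧ True = undefined
A ∨ (C ∧ A) = True ∨ undefined = True
A ∧ (A ∨ (C ∧ A)) = True ∧ True = True
They differ because Weak Kleene logic and K3 treat undefined differently under the binary connectives.

undefined; True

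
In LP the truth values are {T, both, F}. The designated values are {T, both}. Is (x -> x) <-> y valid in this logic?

Countermodel: x=T, y=F gives F, which is not designated.

No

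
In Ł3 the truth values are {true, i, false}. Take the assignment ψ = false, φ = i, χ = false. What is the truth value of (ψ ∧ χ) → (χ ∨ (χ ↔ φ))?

ψ ∧ χ = false ∧ false = false
χ ↔ φ = false ↔ i = i  [1 − |0−½|]
χ ∨ (χ ↔ φ) = false ∨ i = i
(ψ ∧ χ) → (χ ∨ (χ ↔ φ)) = false → i = true

true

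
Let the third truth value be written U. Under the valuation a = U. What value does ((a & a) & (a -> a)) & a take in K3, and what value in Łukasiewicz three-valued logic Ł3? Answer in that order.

U; U

In K3: a & a = U & U = U
a -> a = U -> U = U
(a & a) & (a -> a) = U & U = U
((a & a) & (a -> a)) & a = U & U = U
In Łukasiewicz three-valued logic Ł3: a & a = U & U = U
a -> a = U -> U = 1  [min(1, 1−½+½)]
(a & a) & (a -> a) = U & 1 = U
((a & a) & (a -> a)) & a = U & U = U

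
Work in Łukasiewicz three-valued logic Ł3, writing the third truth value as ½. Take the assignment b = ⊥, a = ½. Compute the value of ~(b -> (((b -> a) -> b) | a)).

⊥

b -> a = ⊥ -> ½ = ⊤  [min(1, 1−0+½)]
(b -> a) -> b = ⊤ -> ⊥ = ⊥
((b -> a) -> b) | a = ⊥ | ½ = ½
b -> (((b -> a) -> b) | a) = ⊥ -> ½ = ⊤
~(b -> (((b -> a) -> b) | a)) = ~⊤ = ⊥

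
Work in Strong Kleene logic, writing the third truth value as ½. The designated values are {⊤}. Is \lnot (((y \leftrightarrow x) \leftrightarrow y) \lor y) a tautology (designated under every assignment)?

No

Countermodel: y=⊤, x=⊤ gives ⊥, which is not designated.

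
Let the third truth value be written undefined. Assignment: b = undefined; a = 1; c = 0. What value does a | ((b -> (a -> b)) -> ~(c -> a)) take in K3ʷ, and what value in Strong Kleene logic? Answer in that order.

In K3ʷ: a -> b = 1 -> undefined = undefined  [any arg is the third value ⇒ result is the third value]
b -> (a -> b) = undefined -> undefined = undefined
c -> a = 0 -> 1 = 1
~(c -> a) = ~1 = 0
(b -> (a -> b)) -> ~(c -> a) = undefined -> 0 = undefined
a | ((b -> (a -> b)) -> ~(c -> a)) = 1 | undefined = undefined
In Strong Kleene logic: a -> b = 1 -> undefined = undefined  [~1 | undefined]
b -> (a -> b) = undefined -> undefined = undefined
c -> a = 0 -> 1 = 1
~(c -> a) = ~1 = 0
(b -> (a -> b)) -> ~(c -> a) = undefined -> 0 = undefined
a | ((b -> (a -> b)) -> ~(c -> a)) = 1 | undefined = 1
They differ because K3ʷ and Strong Kleene logic treat undefined differently under the binary connectives.

undefined; 1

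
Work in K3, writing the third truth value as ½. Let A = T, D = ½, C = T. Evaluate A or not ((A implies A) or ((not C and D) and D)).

T

A implies A = T implies T = T
not C = not T = F
not C and D = F and ½ = F
(not C and D) and D = F and ½ = F
(A implies A) or ((not C and D) and D) = T or F = T
not ((A implies A) or ((not C and D) and D)) = not T = F
A or not ((A implies A) or ((not C and D) and D)) = T or F = T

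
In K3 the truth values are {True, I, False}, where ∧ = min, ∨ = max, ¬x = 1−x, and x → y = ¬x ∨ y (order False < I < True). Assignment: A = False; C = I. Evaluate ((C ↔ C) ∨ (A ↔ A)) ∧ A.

C ↔ C = I ↔ I = I
A ↔ A = False ↔ False = True
(C ↔ C) ∨ (A ↔ A) = I ∨ True = True
((C ↔ C) ∨ (A ↔ A)) ∧ A = True ∧ False = False

False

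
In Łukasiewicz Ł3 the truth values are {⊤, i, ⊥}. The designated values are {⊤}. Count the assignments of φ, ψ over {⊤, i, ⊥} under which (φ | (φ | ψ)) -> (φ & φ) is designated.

Of the 9 assignments, 6 give a value in {⊤}.

6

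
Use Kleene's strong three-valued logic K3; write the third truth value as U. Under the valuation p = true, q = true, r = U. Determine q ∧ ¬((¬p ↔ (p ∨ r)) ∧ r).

true

¬p = ¬true = false
p ∨ r = true ∨ U = true
¬p ↔ (p ∨ r) = false ↔ true = false
(¬p ↔ (p ∨ r)) ∧ r = false ∧ U = false
¬((¬p ↔ (p ∨ r)) ∧ r) = ¬false = true
q ∧ ¬((¬p ↔ (p ∨ r)) ∧ r) = true ∧ true = true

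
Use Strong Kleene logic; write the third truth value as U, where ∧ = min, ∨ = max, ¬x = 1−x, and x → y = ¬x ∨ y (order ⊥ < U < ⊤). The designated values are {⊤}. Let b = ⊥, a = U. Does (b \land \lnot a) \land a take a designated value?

No

\lnot a = \lnot U = U
b \land \lnot a = ⊥ \land U = ⊥
(b \land \lnot a) \land a = ⊥ \land U = ⊥
⊥ ∉ {⊤}.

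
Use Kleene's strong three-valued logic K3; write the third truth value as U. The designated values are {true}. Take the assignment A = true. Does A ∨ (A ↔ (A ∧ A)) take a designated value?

Yes

A ∧ A = true ∧ true = true
A ↔ (A ∧ A) = true ↔ true = true
A ∨ (A ↔ (A ∧ A)) = true ∨ true = true
true ∈ {true}.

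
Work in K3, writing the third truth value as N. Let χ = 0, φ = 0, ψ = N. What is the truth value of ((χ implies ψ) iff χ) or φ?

χ implies ψ = 0 implies N = 1
(χ implies ψ) iff χ = 1 iff 0 = 0
((χ implies ψ) iff χ) or φ = 0 or 0 = 0

0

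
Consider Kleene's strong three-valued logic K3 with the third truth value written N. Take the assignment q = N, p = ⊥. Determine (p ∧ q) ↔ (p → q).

p ∧ q = ⊥ ∧ N = ⊥
p → q = ⊥ → N = ⊤  [¬⊥ ∨ N]
(p ∧ q) ↔ (p → q) = ⊥ ↔ ⊤ = ⊥

⊥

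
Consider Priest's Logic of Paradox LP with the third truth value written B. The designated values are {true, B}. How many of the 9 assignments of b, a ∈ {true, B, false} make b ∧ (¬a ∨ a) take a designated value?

6

Of the 9 assignments, 6 give a value in {true, B}.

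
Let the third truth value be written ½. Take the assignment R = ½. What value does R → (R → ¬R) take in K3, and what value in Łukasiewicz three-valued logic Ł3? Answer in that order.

In K3: ¬R = ¬½ = ½
R → ¬R = ½ → ½ = ½
R → (R → ¬R) = ½ → ½ = ½
In Łukasiewicz three-valued logic Ł3: ¬R = ¬½ = ½
R → ¬R = ½ → ½ = T  [min(1, 1−½+½)]
R → (R → ¬R) = ½ → T = T
They differ because K3 and Łukasiewicz three-valued logic Ł3 treat ½ differently under implication.

½; T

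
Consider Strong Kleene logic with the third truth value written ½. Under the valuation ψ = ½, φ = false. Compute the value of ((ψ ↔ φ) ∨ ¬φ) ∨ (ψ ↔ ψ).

ψ ↔ φ = ½ ↔ false = ½
¬φ = ¬false = true
(ψ ↔ φ) ∨ ¬φ = ½ ∨ true = true
ψ ↔ ψ = ½ ↔ ½ = ½
((ψ ↔ φ) ∨ ¬φ) ∨ (ψ ↔ ψ) = true ∨ ½ = true

true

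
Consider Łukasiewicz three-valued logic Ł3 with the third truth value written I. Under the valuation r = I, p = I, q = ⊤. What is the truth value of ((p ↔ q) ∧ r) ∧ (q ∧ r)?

p ↔ q = I ↔ ⊤ = I  [1 − |½−1|]
(p ↔ q) ∧ r = I ∧ I = I
q ∧ r = ⊤ ∧ I = I
((p ↔ q) ∧ r) ∧ (q ∧ r) = I ∧ I = I

I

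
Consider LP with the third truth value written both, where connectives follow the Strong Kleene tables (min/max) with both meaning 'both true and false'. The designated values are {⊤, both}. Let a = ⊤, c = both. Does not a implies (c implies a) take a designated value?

Yes

not a = not ⊤ = ⊥
c implies a = both implies ⊤ = ⊤
not a implies (c implies a) = ⊥ implies ⊤ = ⊤
⊤ ∈ {⊤, both}.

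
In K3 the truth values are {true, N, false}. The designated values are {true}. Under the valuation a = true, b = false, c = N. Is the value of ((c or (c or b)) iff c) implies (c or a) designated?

Yes

c or b = N or false = N
c or (c or b) = N or N = N
(c or (c or b)) iff c = N iff N = N
c or a = N or true = true
((c or (c or b)) iff c) implies (c or a) = N implies true = true  [not N or true]
true ∈ {true}.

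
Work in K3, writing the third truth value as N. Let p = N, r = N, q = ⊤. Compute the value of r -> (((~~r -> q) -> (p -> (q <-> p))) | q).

~r = ~N = N
~~r = ~N = N
~~r -> q = N -> ⊤ = ⊤  [~N | ⊤]
q <-> p = ⊤ <-> N = N
p -> (q <-> p) = N -> N = N
(~~r -> q) -> (p -> (q <-> p)) = ⊤ -> N = N
((~~r -> q) -> (p -> (q <-> p))) | q = N | ⊤ = ⊤
r -> (((~~r -> q) -> (p -> (q <-> p))) | q) = N -> ⊤ = ⊤

⊤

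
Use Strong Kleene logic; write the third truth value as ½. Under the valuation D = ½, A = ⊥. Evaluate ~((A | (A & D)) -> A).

A & D = ⊥ & ½ = ⊥
A | (A & D) = ⊥ | ⊥ = ⊥
(A | (A & D)) -> A = ⊥ -> ⊥ = ⊤
~((A | (A & D)) -> A) = ~⊤ = ⊥

⊥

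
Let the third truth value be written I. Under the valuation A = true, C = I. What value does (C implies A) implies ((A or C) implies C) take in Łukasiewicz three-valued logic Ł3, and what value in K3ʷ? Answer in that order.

I; I

In Łukasiewicz three-valued logic Ł3: C implies A = I implies true = true  [min(1, 1−½+1)]
A or C = true or I = true
(A or C) implies C = true implies I = I
(C implies A) implies ((A or C) implies C) = true implies I = I
In K3ʷ: C implies A = I implies true = I  [any arg is the third value ⇒ result is the third value]
A or C = true or I = I
(A or C) implies C = I implies I = I
(C implies A) implies ((A or C) implies C) = I implies I = I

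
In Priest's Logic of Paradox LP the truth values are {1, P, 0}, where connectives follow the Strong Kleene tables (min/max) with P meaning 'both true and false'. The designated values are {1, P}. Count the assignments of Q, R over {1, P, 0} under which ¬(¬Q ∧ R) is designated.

Of the 9 assignments, 8 give a value in {1, P}.

8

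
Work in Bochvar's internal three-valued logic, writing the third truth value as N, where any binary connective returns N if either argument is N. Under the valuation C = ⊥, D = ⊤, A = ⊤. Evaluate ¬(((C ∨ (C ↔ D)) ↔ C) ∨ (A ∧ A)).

⊥

C ↔ D = ⊥ ↔ ⊤ = ⊥
C ∨ (C ↔ D) = ⊥ ∨ ⊥ = ⊥
(C ∨ (C ↔ D)) ↔ C = ⊥ ↔ ⊥ = ⊤
A ∧ A = ⊤ ∧ ⊤ = ⊤
((C ∨ (C ↔ D)) ↔ C) ∨ (A ∧ A) = ⊤ ∨ ⊤ = ⊤
¬(((C ∨ (C ↔ D)) ↔ C) ∨ (A ∧ A)) = ¬⊤ = ⊥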